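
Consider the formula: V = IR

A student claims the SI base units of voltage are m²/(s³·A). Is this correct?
Units of each symbol in V = IR:
  I (current): A
  R (resistance, in ohms): kg·m²/(s³·A²)

Multiplying the contributions: [A] · [kg·m²/(s³·A²)]
Adding exponents of each base unit: kg: 1, m: 2, s: -3, A: -1
SI base units of voltage: kg·m²/(s³·A)

The claimed units m²/(s³·A) (exponents m: 2, s: -3, A: -1) do not match the derived units kg·m²/(s³·A) (exponents kg: 1, m: 2, s: -3, A: -1), so the claim is incorrect.

Answer: No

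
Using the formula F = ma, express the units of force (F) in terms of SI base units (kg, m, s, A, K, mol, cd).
Units of each symbol in F = ma:
  m (mass): kg
  a (acceleration): m/s²

Multiplying the contributions: [kg] · [m/s²]
Adding exponents of each base unit: kg: 1, m: 1, s: -2
SI base units of force: kg·m/s²

Answer: kg·m/s²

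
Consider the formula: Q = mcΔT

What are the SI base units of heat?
Units of each symbol in Q = mcΔT:
  m (mass): kg
  c (specific heat capacity, in J/(kg·K)): m²/(s²·K)
  ΔT (temperature change): K

Multiplying the contributions: [kg] · [m²/(s²·K)] · [K]
Adding exponents of each base unit: kg: 1, m: 2, s: -2
SI base units of heat: kg·m²/s²

Answer: kg·m²/s²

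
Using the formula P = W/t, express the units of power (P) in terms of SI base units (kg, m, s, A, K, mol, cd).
Units of each symbol in P = W/t:
  W (work): kg·m²/s²
  t (time): s  → in the denominator, contributes 1/s

Multiplying the contributions: [kg·m²/s²] · [1/s]
Adding exponents of each base unit: kg: 1, m: 2, s: -3
SI base units of power: kg·m²/s³

Answer: kg·m²/s³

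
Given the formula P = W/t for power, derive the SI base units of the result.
Units of each symbol in P = W/t:
  W (work): kg·m²/s²
  t (time): s  → in the denominator, contributes 1/s

Multiplying the contributions: [kg·m²/s²] · [1/s]
Adding exponents of each base unit: kg: 1, m: 2, s: -3
SI base units of power: kg·m²/s³

Answer: kg·m²/s³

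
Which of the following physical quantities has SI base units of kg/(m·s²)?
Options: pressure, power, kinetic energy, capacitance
Checking the SI base units of each option:
  pressure (P = F/A): kg/(m·s²)  ✓ matches
  power (P = W/t): kg·m²/s³  ✗
  kinetic energy (E = ½mv²): kg·m²/s²  ✗
  capacitance (C = Q/V): s⁴·A²/(kg·m²)  ✗

Only pressure has units kg/(m·s²).

Answer: pressure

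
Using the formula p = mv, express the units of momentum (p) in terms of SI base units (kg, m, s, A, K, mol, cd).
Units of each symbol in p = mv:
  m (mass): kg
  v (velocity): m/s

Multiplying the contributions: [kg] · [m/s]
Adding exponents of each base unit: kg: 1, m: 1, s: -1
SI base units of momentum: kg·m/s

Answer: kg·m/s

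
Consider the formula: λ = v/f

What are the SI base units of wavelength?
Units of each symbol in λ = v/f:
  v (wave speed): m/s
  f (frequency): 1/s  → in the denominator, contributes s

Multiplying the contributions: [m/s] · [s]
Adding exponents of each base unit: m: 1
SI base units of wavelength: m

Answer: m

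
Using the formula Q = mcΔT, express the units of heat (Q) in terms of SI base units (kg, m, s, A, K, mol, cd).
Units of each symbol in Q = mcΔT:
  m (mass): kg
  c (specific heat capacity, in J/(kg·K)): m²/(s²·K)
  ΔT (temperature change): K

Multiplying the contributions: [kg] · [m²/(s²·K)] · [K]
Adding exponents of each base unit: kg: 1, m: 2, s: -2
SI base units of heat: kg·m²/s²

Answer: kg·m²/s²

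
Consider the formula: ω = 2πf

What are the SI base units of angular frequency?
Units of each symbol in ω = 2πf:
  f (frequency): 1/s
  The factor 2π is dimensionless.

Multiplying the contributions: [1/s]
Adding exponents of each base unit: s: -1
SI base units of angular frequency: 1/s

Answer: 1/s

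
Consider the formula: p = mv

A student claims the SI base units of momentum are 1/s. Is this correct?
Units of each symbol in p = mv:
  m (mass): kg
  v (velocity): m/s

Multiplying the contributions: [kg] · [m/s]
Adding exponents of each base unit: kg: 1, m: 1, s: -1
SI base units of momentum: kg·m/s

The claimed units 1/s (exponents s: -1) do not match the derived units kg·m/s (exponents kg: 1, m: 1, s: -1), so the claim is incorrect.

Answer: No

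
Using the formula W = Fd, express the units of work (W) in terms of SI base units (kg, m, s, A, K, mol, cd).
Units of each symbol in W = Fd:
  F (force): kg·m/s²
  d (displacement): m

Multiplying the contributions: [kg·m/s²] · [m]
Adding exponents of each base unit: kg: 1, m: 2, s: -2
SI base units of work: kg·m²/s²

Answer: kg·m²/s²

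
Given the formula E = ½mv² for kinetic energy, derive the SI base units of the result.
Units of each symbol in E = ½mv²:
  m (mass): kg
  v (speed): m/s  → to the power 2, contributes m²/s²
  The factor ½ is dimensionless.

Multiplying the contributions: [kg] · [m²/s²]
Adding exponents of each base unit: kg: 1, m: 2, s: -2
SI base units of kinetic energy: kg·m²/s²

Answer: kg·m²/s²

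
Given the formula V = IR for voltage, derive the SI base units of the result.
Units of each symbol in V = IR:
  I (current): A
  R (resistance, in ohms): kg·m²/(s³·A²)

Multiplying the contributions: [A] · [kg·m²/(s³·A²)]
Adding exponents of each base unit: kg: 1, m: 2, s: -3, A: -1
SI base units of voltage: kg·m²/(s³·A)

Answer: kg·m²/(s³·A)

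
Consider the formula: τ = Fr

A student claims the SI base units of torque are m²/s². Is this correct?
Units of each symbol in τ = Fr:
  F (force): kg·m/s²
  r (lever arm): m

Multiplying the contributions: [kg·m/s²] · [m]
Adding exponents of each base unit: kg: 1, m: 2, s: -2
SI base units of torque: kg·m²/s²

The claimed units m²/s² (exponents m: 2, s: -2) do not match the derived units kg·m²/s² (exponents kg: 1, m: 2, s: -2), so the claim is incorrect.

Answer: No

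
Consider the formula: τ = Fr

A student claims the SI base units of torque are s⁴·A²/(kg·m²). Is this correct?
Units of each symbol in τ = Fr:
  F (force): kg·m/s²
  r (lever arm): m

Multiplying the contributions: [kg·m/s²] · [m]
Adding exponents of each base unit: kg: 1, m: 2, s: -2
SI base units of torque: kg·m²/s²

The claimed units s⁴·A²/(kg·m²) (exponents kg: -1, m: -2, s: 4, A: 2) do not match the derived units kg·m²/s² (exponents kg: 1, m: 2, s: -2), so the claim is incorrect.

Answer: No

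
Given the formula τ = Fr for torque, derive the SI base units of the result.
Units of each symbol in τ = Fr:
  F (force): kg·m/s²
  r (lever arm): m

Multiplying the contributions: [kg·m/s²] · [m]
Adding exponents of each base unit: kg: 1, m: 2, s: -2
SI base units of torque: kg·m²/s²

Answer: kg·m²/s²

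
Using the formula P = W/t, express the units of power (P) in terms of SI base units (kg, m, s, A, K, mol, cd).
Units of each symbol in P = W/t:
  W (work): kg·m²/s²
  t (time): s  → in the denominator, contributes 1/s

Multiplying the contributions: [kg·m²/s²] · [1/s]
Adding exponents of each base unit: kg: 1, m: 2, s: -3
SI base units of power: kg·m²/s³

Answer: kg·m²/s³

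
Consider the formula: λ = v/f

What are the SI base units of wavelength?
Units of each symbol in λ = v/f:
  v (wave speed): m/s
  f (frequency): 1/s  → in the denominator, contributes s

Multiplying the contributions: [m/s] · [s]
Adding exponents of each base unit: m: 1
SI base units of wavelength: m

Answer: m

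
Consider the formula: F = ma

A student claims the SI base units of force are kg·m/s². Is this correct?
Units of each symbol in F = ma:
  m (mass): kg
  a (acceleration): m/s²

Multiplying the contributions: [kg] · [m/s²]
Adding exponents of each base unit: kg: 1, m: 1, s: -2
SI base units of force: kg·m/s²

The claimed units kg·m/s² match the derived units, so the claim is correct.

Answer: Yes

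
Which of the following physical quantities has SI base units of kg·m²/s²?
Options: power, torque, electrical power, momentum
Checking the SI base units of each option:
  power (P = W/t): kg·m²/s³  ✗
  torque (τ = Fr): kg·m²/s²  ✓ matches
  electrical power (P = IV): kg·m²/s³  ✗
  momentum (p = mv): kg·m/s  ✗

Only torque has units kg·m²/s².

Answer: torque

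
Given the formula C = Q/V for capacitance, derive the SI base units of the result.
Units of each symbol in C = Q/V:
  Q (charge, in coulombs): s·A
  V (voltage, in volts): kg·m²/(s³·A)  → in the denominator, contributes s³·A/(kg·m²)

Multiplying the contributions: [s·A] · [s³·A/(kg·m²)]
Adding exponents of each base unit: kg: -1, m: -2, s: 4, A: 2
SI base units of capacitance: s⁴·A²/(kg·m²)

Answer: s⁴·A²/(kg·m²)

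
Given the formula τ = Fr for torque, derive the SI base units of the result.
Units of each symbol in τ = Fr:
  F (force): kg·m/s²
  r (lever arm): m

Multiplying the contributions: [kg·m/s²] · [m]
Adding exponents of each base unit: kg: 1, m: 2, s: -2
SI base units of torque: kg·m²/s²

Answer: kg·m²/s²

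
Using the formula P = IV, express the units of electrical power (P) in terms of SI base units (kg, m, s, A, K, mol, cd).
Units of each symbol in P = IV:
  I (current): A
  V (voltage, in volts): kg·m²/(s³·A)

Multiplying the contributions: [A] · [kg·m²/(s³·A)]
Adding exponents of each base unit: kg: 1, m: 2, s: -3
SI base units of electrical power: kg·m²/s³

Answer: kg·m²/s³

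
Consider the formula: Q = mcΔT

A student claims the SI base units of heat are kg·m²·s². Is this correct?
Units of each symbol in Q = mcΔT:
  m (mass): kg
  c (specific heat capacity, in J/(kg·K)): m²/(s²·K)
  ΔT (temperature change): K

Multiplying the contributions: [kg] · [m²/(s²·K)] · [K]
Adding exponents of each base unit: kg: 1, m: 2, s: -2
SI base units of heat: kg·m²/s²

The claimed units kg·m²·s² (exponents kg: 1, m: 2, s: 2) do not match the derived units kg·m²/s² (exponents kg: 1, m: 2, s: -2), so the claim is incorrect.

Answer: No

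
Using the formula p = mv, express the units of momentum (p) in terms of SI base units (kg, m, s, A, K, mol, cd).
Units of each symbol in p = mv:
  m (mass): kg
  v (velocity): m/s

Multiplying the contributions: [kg] · [m/s]
Adding exponents of each base unit: kg: 1, m: 1, s: -1
SI base units of momentum: kg·m/s

Answer: kg·m/s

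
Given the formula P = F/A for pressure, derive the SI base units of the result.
Units of each symbol in P = F/A:
  F (force): kg·m/s²
  A (area): m²  → in the denominator, contributes 1/m²

Multiplying the contributions: [kg·m/s²] · [1/m²]
Adding exponents of each base unit: kg: 1, m: -1, s: -2
SI base units of pressure: kg/(m·s²)

Answer: kg/(m·s²)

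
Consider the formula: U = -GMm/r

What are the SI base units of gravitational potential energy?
Units of each symbol in U = -GMm/r:
  G (gravitational constant): m³/(kg·s²)
  M (mass): kg
  m (mass): kg
  r (distance): m  → in the denominator, contributes 1/m
  The minus sign does not affect the units.

Multiplying the contributions: [m³/(kg·s²)] · [kg] · [kg] · [1/m]
Adding exponents of each base unit: kg: 1, m: 2, s: -2
SI base units of gravitational potential energy: kg·m²/s²

Answer: kg·m²/s²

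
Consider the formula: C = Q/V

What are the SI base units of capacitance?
Units of each symbol in C = Q/V:
  Q (charge, in coulombs): s·A
  V (voltage, in volts): kg·m²/(s³·A)  → in the denominator, contributes s³·A/(kg·m²)

Multiplying the contributions: [s·A] · [s³·A/(kg·m²)]
Adding exponents of each base unit: kg: -1, m: -2, s: 4, A: 2
SI base units of capacitance: s⁴·A²/(kg·m²)

Answer: s⁴·A²/(kg·m²)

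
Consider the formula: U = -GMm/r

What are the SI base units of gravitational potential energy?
Units of each symbol in U = -GMm/r:
  G (gravitational constant): m³/(kg·s²)
  M (mass): kg
  m (mass): kg
  r (distance): m  → in the denominator, contributes 1/m
  The minus sign does not affect the units.

Multiplying the contributions: [m³/(kg·s²)] · [kg] · [kg] · [1/m]
Adding exponents of each base unit: kg: 1, m: 2, s: -2
SI base units of gravitational potential energy: kg·m²/s²

Answer: kg·m²/s²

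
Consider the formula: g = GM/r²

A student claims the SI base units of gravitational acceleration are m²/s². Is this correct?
Units of each symbol in g = GM/r²:
  G (gravitational constant): m³/(kg·s²)
  M (mass): kg
  r (distance): m  → to the power 2 in the denominator, contributes 1/m²

Multiplying the contributions: [m³/(kg·s²)] · [kg] · [1/m²]
Adding exponents of each base unit: m: 1, s: -2
SI base units of gravitational acceleration: m/s²

The claimed units m²/s² (exponents m: 2, s: -2) do not match the derived units m/s² (exponents m: 1, s: -2), so the claim is incorrect.

Answer: No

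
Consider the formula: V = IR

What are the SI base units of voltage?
Units of each symbol in V = IR:
  I (current): A
  R (resistance, in ohms): kg·m²/(s³·A²)

Multiplying the contributions: [A] · [kg·m²/(s³·A²)]
Adding exponents of each base unit: kg: 1, m: 2, s: -3, A: -1
SI base units of voltage: kg·m²/(s³·A)

Answer: kg·m²/(s³·A)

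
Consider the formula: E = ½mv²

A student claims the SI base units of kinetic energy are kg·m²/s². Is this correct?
Units of each symbol in E = ½mv²:
  m (mass): kg
  v (speed): m/s  → to the power 2, contributes m²/s²
  The factor ½ is dimensionless.

Multiplying the contributions: [kg] · [m²/s²]
Adding exponents of each base unit: kg: 1, m: 2, s: -2
SI base units of kinetic energy: kg·m²/s²

The claimed units kg·m²/s² match the derived units, so the claim is correct.

Answer: Yes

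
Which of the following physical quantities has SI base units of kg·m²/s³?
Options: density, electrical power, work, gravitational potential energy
Checking the SI base units of each option:
  density (ρ = m/V): kg/m³  ✗
  electrical power (P = IV): kg·m²/s³  ✓ matches
  work (W = Fd): kg·m²/s²  ✗
  gravitational potential energy (U = -GMm/r): kg·m²/s²  ✗

Only electrical power has units kg·m²/s³.

Answer: electrical power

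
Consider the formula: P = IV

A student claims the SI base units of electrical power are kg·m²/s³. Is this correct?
Units of each symbol in P = IV:
  I (current): A
  V (voltage, in volts): kg·m²/(s³·A)

Multiplying the contributions: [A] · [kg·m²/(s³·A)]
Adding exponents of each base unit: kg: 1, m: 2, s: -3
SI base units of electrical power: kg·m²/s³

The claimed units kg·m²/s³ match the derived units, so the claim is correct.

Answer: Yes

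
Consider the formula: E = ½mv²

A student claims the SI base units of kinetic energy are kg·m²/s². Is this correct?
Units of each symbol in E = ½mv²:
  m (mass): kg
  v (speed): m/s  → to the power 2, contributes m²/s²
  The factor ½ is dimensionless.

Multiplying the contributions: [kg] · [m²/s²]
Adding exponents of each base unit: kg: 1, m: 2, s: -2
SI base units of kinetic energy: kg·m²/s²

The claimed units kg·m²/s² match the derived units, so the claim is correct.

Answer: Yes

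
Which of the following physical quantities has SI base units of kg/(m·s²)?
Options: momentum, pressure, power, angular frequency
Checking the SI base units of each option:
  momentum (p = mv): kg·m/s  ✗
  pressure (P = F/A): kg/(m·s²)  ✓ matches
  power (P = W/t): kg·m²/s³  ✗
  angular frequency (ω = 2πf): 1/s  ✗

Only pressure has units kg/(m·s²).

Answer: pressure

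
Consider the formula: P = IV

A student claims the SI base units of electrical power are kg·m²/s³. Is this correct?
Units of each symbol in P = IV:
  I (current): A
  V (voltage, in volts): kg·m²/(s³·A)

Multiplying the contributions: [A] · [kg·m²/(s³·A)]
Adding exponents of each base unit: kg: 1, m: 2, s: -3
SI base units of electrical power: kg·m²/s³

The claimed units kg·m²/s³ match the derived units, so the claim is correct.

Answer: Yes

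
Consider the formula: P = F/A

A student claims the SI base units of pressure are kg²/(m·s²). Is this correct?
Units of each symbol in P = F/A:
  F (force): kg·m/s²
  A (area): m²  → in the denominator, contributes 1/m²

Multiplying the contributions: [kg·m/s²] · [1/m²]
Adding exponents of each base unit: kg: 1, m: -1, s: -2
SI base units of pressure: kg/(m·s²)

The claimed units kg²/(m·s²) (exponents kg: 2, m: -1, s: -2) do not match the derived units kg/(m·s²) (exponents kg: 1, m: -1, s: -2), so the claim is incorrect.

Answer: No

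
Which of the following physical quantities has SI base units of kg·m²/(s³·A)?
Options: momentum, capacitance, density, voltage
Checking the SI base units of each option:
  momentum (p = mv): kg·m/s  ✗
  capacitance (C = Q/V): s⁴·A²/(kg·m²)  ✗
  density (ρ = m/V): kg/m³  ✗
  voltage (V = IR): kg·m²/(s³·A)  ✓ matches

Only voltage has units kg·m²/(s³·A).

Answer: voltage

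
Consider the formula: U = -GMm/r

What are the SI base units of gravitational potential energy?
Units of each symbol in U = -GMm/r:
  G (gravitational constant): m³/(kg·s²)
  M (mass): kg
  m (mass): kg
  r (distance): m  → in the denominator, contributes 1/m
  The minus sign does not affect the units.

Multiplying the contributions: [m³/(kg·s²)] · [kg] · [kg] · [1/m]
Adding exponents of each base unit: kg: 1, m: 2, s: -2
SI base units of gravitational potential energy: kg·m²/s²

Answer: kg·m²/s²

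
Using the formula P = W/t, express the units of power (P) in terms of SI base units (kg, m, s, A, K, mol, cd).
Units of each symbol in P = W/t:
  W (work): kg·m²/s²
  t (time): s  → in the denominator, contributes 1/s

Multiplying the contributions: [kg·m²/s²] · [1/s]
Adding exponents of each base unit: kg: 1, m: 2, s: -3
SI base units of power: kg·m²/s³

Answer: kg·m²/s³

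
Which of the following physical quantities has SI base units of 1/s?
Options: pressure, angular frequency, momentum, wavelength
Checking the SI base units of each option:
  pressure (P = F/A): kg/(m·s²)  ✗
  angular frequency (ω = 2πf): 1/s  ✓ matches
  momentum (p = mv): kg·m/s  ✗
  wavelength (λ = v/f): m  ✗

Only angular frequency has units 1/s.

Answer: angular frequency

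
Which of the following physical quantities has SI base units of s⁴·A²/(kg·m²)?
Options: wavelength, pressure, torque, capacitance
Checking the SI base units of each option:
  wavelength (λ = v/f): m  ✗
  pressure (P = F/A): kg/(m·s²)  ✗
  torque (τ = Fr): kg·m²/s²  ✗
  capacitance (C = Q/V): s⁴·A²/(kg·m²)  ✓ matches

Only capacitance has units s⁴·A²/(kg·m²).

Answer: capacitance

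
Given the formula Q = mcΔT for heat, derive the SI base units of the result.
Units of each symbol in Q = mcΔT:
  m (mass): kg
  c (specific heat capacity, in J/(kg·K)): m²/(s²·K)
  ΔT (temperature change): K

Multiplying the contributions: [kg] · [m²/(s²·K)] · [K]
Adding exponents of each base unit: kg: 1, m: 2, s: -2
SI base units of heat: kg·m²/s²

Answer: kg·m²/s²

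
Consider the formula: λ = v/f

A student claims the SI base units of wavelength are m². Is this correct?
Units of each symbol in λ = v/f:
  v (wave speed): m/s
  f (frequency): 1/s  → in the denominator, contributes s

Multiplying the contributions: [m/s] · [s]
Adding exponents of each base unit: m: 1
SI base units of wavelength: m

The claimed units m² (exponents m: 2) do not match the derived units m (exponents m: 1), so the claim is incorrect.

Answer: No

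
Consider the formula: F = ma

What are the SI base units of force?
Units of each symbol in F = ma:
  m (mass): kg
  a (acceleration): m/s²

Multiplying the contributions: [kg] · [m/s²]
Adding exponents of each base unit: kg: 1, m: 1, s: -2
SI base units of force: kg·m/s²

Answer: kg·m/s²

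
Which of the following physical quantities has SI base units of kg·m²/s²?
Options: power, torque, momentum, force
Checking the SI base units of each option:
  power (P = W/t): kg·m²/s³  ✗
  torque (τ = Fr): kg·m²/s²  ✓ matches
  momentum (p = mv): kg·m/s  ✗
  force (F = ma): kg·m/s²  ✗

Only torque has units kg·m²/s².

Answer: torque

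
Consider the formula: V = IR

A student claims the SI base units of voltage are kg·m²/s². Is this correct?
Units of each symbol in V = IR:
  I (current): A
  R (resistance, in ohms): kg·m²/(s³·A²)

Multiplying the contributions: [A] · [kg·m²/(s³·A²)]
Adding exponents of each base unit: kg: 1, m: 2, s: -3, A: -1
SI base units of voltage: kg·m²/(s³·A)

The claimed units kg·m²/s² (exponents kg: 1, m: 2, s: -2) do not match the derived units kg·m²/(s³·A) (exponents kg: 1, m: 2, s: -3, A: -1), so the claim is incorrect.

Answer: No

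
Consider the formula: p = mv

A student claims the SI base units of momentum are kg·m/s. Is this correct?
Units of each symbol in p = mv:
  m (mass): kg
  v (velocity): m/s

Multiplying the contributions: [kg] · [m/s]
Adding exponents of each base unit: kg: 1, m: 1, s: -1
SI base units of momentum: kg·m/s

The claimed units kg·m/s match the derived units, so the claim is correct.

Answer: Yes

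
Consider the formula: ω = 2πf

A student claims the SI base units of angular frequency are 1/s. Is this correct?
Units of each symbol in ω = 2πf:
  f (frequency): 1/s
  The factor 2π is dimensionless.

Multiplying the contributions: [1/s]
Adding exponents of each base unit: s: -1
SI base units of angular frequency: 1/s

The claimed units 1/s match the derived units, so the claim is correct.

Answer: Yes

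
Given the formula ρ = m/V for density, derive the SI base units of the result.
Units of each symbol in ρ = m/V:
  m (mass): kg
  V (volume): m³  → in the denominator, contributes 1/m³

Multiplying the contributions: [kg] · [1/m³]
Adding exponents of each base unit: kg: 1, m: -3
SI base units of density: kg/m³

Answer: kg/m³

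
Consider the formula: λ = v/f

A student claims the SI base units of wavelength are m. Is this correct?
Units of each symbol in λ = v/f:
  v (wave speed): m/s
  f (frequency): 1/s  → in the denominator, contributes s

Multiplying the contributions: [m/s] · [s]
Adding exponents of each base unit: m: 1
SI base units of wavelength: m

The claimed units m match the derived units, so the claim is correct.

Answer: Yes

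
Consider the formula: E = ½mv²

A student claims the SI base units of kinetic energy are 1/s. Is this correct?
Units of each symbol in E = ½mv²:
  m (mass): kg
  v (speed): m/s  → to the power 2, contributes m²/s²
  The factor ½ is dimensionless.

Multiplying the contributions: [kg] · [m²/s²]
Adding exponents of each base unit: kg: 1, m: 2, s: -2
SI base units of kinetic energy: kg·m²/s²

The claimed units 1/s (exponents s: -1) do not match the derived units kg·m²/s² (exponents kg: 1, m: 2, s: -2), so the claim is incorrect.

Answer: No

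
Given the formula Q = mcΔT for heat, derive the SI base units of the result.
Units of each symbol in Q = mcΔT:
  m (mass): kg
  c (specific heat capacity, in J/(kg·K)): m²/(s²·K)
  ΔT (temperature change): K

Multiplying the contributions: [kg] · [m²/(s²·K)] · [K]
Adding exponents of each base unit: kg: 1, m: 2, s: -2
SI base units of heat: kg·m²/s²

Answer: kg·m²/s²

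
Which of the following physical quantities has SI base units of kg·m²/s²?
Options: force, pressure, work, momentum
Checking the SI base units of each option:
  force (F = ma): kg·m/s²  ✗
  pressure (P = F/A): kg/(m·s²)  ✗
  work (W = Fd): kg·m²/s²  ✓ matches
  momentum (p = mv): kg·m/s  ✗

Only work has units kg·m²/s².

Answer: work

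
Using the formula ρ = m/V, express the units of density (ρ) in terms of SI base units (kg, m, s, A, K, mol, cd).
Units of each symbol in ρ = m/V:
  m (mass): kg
  V (volume): m³  → in the denominator, contributes 1/m³

Multiplying the contributions: [kg] · [1/m³]
Adding exponents of each base unit: kg: 1, m: -3
SI base units of density: kg/m³

Answer: kg/m³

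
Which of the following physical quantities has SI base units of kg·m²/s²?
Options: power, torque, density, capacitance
Checking the SI base units of each option:
  power (P = W/t): kg·m²/s³  ✗
  torque (τ = Fr): kg·m²/s²  ✓ matches
  density (ρ = m/V): kg/m³  ✗
  capacitance (C = Q/V): s⁴·A²/(kg·m²)  ✗

Only torque has units kg·m²/s².

Answer: torque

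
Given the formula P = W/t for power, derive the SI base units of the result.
Units of each symbol in P = W/t:
  W (work): kg·m²/s²
  t (time): s  → in the denominator, contributes 1/s

Multiplying the contributions: [kg·m²/s²] · [1/s]
Adding exponents of each base unit: kg: 1, m: 2, s: -3
SI base units of power: kg·m²/s³

Answer: kg·m²/s³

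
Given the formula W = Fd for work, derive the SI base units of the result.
Units of each symbol in W = Fd:
  F (force): kg·m/s²
  d (displacement): m

Multiplying the contributions: [kg·m/s²] · [m]
Adding exponents of each base unit: kg: 1, m: 2, s: -2
SI base units of work: kg·m²/s²

Answer: kg·m²/s²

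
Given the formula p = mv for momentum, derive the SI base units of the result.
Units of each symbol in p = mv:
  m (mass): kg
  v (velocity): m/s

Multiplying the contributions: [kg] · [m/s]
Adding exponents of each base unit: kg: 1, m: 1, s: -1
SI base units of momentum: kg·m/s

Answer: kg·m/s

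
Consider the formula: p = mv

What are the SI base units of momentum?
Units of each symbol in p = mv:
  m (mass): kg
  v (velocity): m/s

Multiplying the contributions: [kg] · [m/s]
Adding exponents of each base unit: kg: 1, m: 1, s: -1
SI base units of momentum: kg·m/s

Answer: kg·m/s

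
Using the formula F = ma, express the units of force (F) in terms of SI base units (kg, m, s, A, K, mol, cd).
Units of each symbol in F = ma:
  m (mass): kg
  a (acceleration): m/s²

Multiplying the contributions: [kg] · [m/s²]
Adding exponents of each base unit: kg: 1, m: 1, s: -2
SI base units of force: kg·m/s²

Answer: kg·m/s²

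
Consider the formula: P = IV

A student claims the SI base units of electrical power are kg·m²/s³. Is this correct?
Units of each symbol in P = IV:
  I (current): A
  V (voltage, in volts): kg·m²/(s³·A)

Multiplying the contributions: [A] · [kg·m²/(s³·A)]
Adding exponents of each base unit: kg: 1, m: 2, s: -3
SI base units of electrical power: kg·m²/s³

The claimed units kg·m²/s³ match the derived units, so the claim is correct.

Answer: Yes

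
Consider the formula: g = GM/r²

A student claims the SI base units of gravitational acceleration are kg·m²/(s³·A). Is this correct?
Units of each symbol in g = GM/r²:
  G (gravitational constant): m³/(kg·s²)
  M (mass): kg
  r (distance): m  → to the power 2 in the denominator, contributes 1/m²

Multiplying the contributions: [m³/(kg·s²)] · [kg] · [1/m²]
Adding exponents of each base unit: m: 1, s: -2
SI base units of gravitational acceleration: m/s²

The claimed units kg·m²/(s³·A) (exponents kg: 1, m: 2, s: -3, A: -1) do not match the derived units m/s² (exponents m: 1, s: -2), so the claim is incorrect.

Answer: No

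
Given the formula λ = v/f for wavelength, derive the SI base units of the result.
Units of each symbol in λ = v/f:
  v (wave speed): m/s
  f (frequency): 1/s  → in the denominator, contributes s

Multiplying the contributions: [m/s] · [s]
Adding exponents of each base unit: m: 1
SI base units of wavelength: m

Answer: m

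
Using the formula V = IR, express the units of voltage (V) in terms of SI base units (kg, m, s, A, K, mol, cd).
Units of each symbol in V = IR:
  I (current): A
  R (resistance, in ohms): kg·m²/(s³·A²)

Multiplying the contributions: [A] · [kg·m²/(s³·A²)]
Adding exponents of each base unit: kg: 1, m: 2, s: -3, A: -1
SI base units of voltage: kg·m²/(s³·A)

Answer: kg·m²/(s³·A)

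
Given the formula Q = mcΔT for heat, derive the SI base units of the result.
Units of each symbol in Q = mcΔT:
  m (mass): kg
  c (specific heat capacity, in J/(kg·K)): m²/(s²·K)
  ΔT (temperature change): K

Multiplying the contributions: [kg] · [m²/(s²·K)] · [K]
Adding exponents of each base unit: kg: 1, m: 2, s: -2
SI base units of heat: kg·m²/s²

Answer: kg·m²/s²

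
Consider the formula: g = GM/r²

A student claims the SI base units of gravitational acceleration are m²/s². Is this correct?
Units of each symbol in g = GM/r²:
  G (gravitational constant): m³/(kg·s²)
  M (mass): kg
  r (distance): m  → to the power 2 in the denominator, contributes 1/m²

Multiplying the contributions: [m³/(kg·s²)] · [kg] · [1/m²]
Adding exponents of each base unit: m: 1, s: -2
SI base units of gravitational acceleration: m/s²

The claimed units m²/s² (exponents m: 2, s: -2) do not match the derived units m/s² (exponents m: 1, s: -2), so the claim is incorrect.

Answer: No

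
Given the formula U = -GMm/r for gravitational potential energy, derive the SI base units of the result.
Units of each symbol in U = -GMm/r:
  G (gravitational constant): m³/(kg·s²)
  M (mass): kg
  m (mass): kg
  r (distance): m  → in the denominator, contributes 1/m
  The minus sign does not affect the units.

Multiplying the contributions: [m³/(kg·s²)] · [kg] · [kg] · [1/m]
Adding exponents of each base unit: kg: 1, m: 2, s: -2
SI base units of gravitational potential energy: kg·m²/s²

Answer: kg·m²/s²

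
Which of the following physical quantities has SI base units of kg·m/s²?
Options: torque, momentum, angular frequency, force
Checking the SI base units of each option:
  torque (τ = Fr): kg·m²/s²  ✗
  momentum (p = mv): kg·m/s  ✗
  angular frequency (ω = 2πf): 1/s  ✗
  force (F = ma): kg·m/s²  ✓ matches

Only force has units kg·m/s².

Answer: force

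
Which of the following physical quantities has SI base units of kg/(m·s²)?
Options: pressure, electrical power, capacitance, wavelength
Checking the SI base units of each option:
  pressure (P = F/A): kg/(m·s²)  ✓ matches
  electrical power (P = IV): kg·m²/s³  ✗
  capacitance (C = Q/V): s⁴·A²/(kg·m²)  ✗
  wavelength (λ = v/f): m  ✗

Only pressure has units kg/(m·s²).

Answer: pressure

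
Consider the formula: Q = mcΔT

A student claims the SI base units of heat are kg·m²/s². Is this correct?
Units of each symbol in Q = mcΔT:
  m (mass): kg
  c (specific heat capacity, in J/(kg·K)): m²/(s²·K)
  ΔT (temperature change): K

Multiplying the contributions: [kg] · [m²/(s²·K)] · [K]
Adding exponents of each base unit: kg: 1, m: 2, s: -2
SI base units of heat: kg·m²/s²

The claimed units kg·m²/s² match the derived units, so the claim is correct.

Answer: Yes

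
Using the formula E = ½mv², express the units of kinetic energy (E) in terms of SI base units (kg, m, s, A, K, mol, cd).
Units of each symbol in E = ½mv²:
  m (mass): kg
  v (speed): m/s  → to the power 2, contributes m²/s²
  The factor ½ is dimensionless.

Multiplying the contributions: [kg] · [m²/s²]
Adding exponents of each base unit: kg: 1, m: 2, s: -2
SI base units of kinetic energy: kg·m²/s²

Answer: kg·m²/s²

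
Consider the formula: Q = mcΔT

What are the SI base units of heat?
Units of each symbol in Q = mcΔT:
  m (mass): kg
  c (specific heat capacity, in J/(kg·K)): m²/(s²·K)
  ΔT (temperature change): K

Multiplying the contributions: [kg] · [m²/(s²·K)] · [K]
Adding exponents of each base unit: kg: 1, m: 2, s: -2
SI base units of heat: kg·m²/s²

Answer: kg·m²/s²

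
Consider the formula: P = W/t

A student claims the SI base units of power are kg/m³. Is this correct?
Units of each symbol in P = W/t:
  W (work): kg·m²/s²
  t (time): s  → in the denominator, contributes 1/s

Multiplying the contributions: [kg·m²/s²] · [1/s]
Adding exponents of each base unit: kg: 1, m: 2, s: -3
SI base units of power: kg·m²/s³

The claimed units kg/m³ (exponents kg: 1, m: -3) do not match the derived units kg·m²/s³ (exponents kg: 1, m: 2, s: -3), so the claim is incorrect.

Answer: No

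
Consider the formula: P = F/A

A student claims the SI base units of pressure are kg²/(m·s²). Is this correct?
Units of each symbol in P = F/A:
  F (force): kg·m/s²
  A (area): m²  → in the denominator, contributes 1/m²

Multiplying the contributions: [kg·m/s²] · [1/m²]
Adding exponents of each base unit: kg: 1, m: -1, s: -2
SI base units of pressure: kg/(m·s²)

The claimed units kg²/(m·s²) (exponents kg: 2, m: -1, s: -2) do not match the derived units kg/(m·s²) (exponents kg: 1, m: -1, s: -2), so the claim is incorrect.

Answer: No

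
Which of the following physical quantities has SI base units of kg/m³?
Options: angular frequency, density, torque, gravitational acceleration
Checking the SI base units of each option:
  angular frequency (ω = 2πf): 1/s  ✗
  density (ρ = m/V): kg/m³  ✓ matches
  torque (τ = Fr): kg·m²/s²  ✗
  gravitational acceleration (g = GM/r²): m/s²  ✗

Only density has units kg/m³.

Answer: density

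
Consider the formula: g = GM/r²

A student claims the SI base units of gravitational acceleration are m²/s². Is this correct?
Units of each symbol in g = GM/r²:
  G (gravitational constant): m³/(kg·s²)
  M (mass): kg
  r (distance): m  → to the power 2 in the denominator, contributes 1/m²

Multiplying the contributions: [m³/(kg·s²)] · [kg] · [1/m²]
Adding exponents of each base unit: m: 1, s: -2
SI base units of gravitational acceleration: m/s²

The claimed units m²/s² (exponents m: 2, s: -2) do not match the derived units m/s² (exponents m: 1, s: -2), so the claim is incorrect.

Answer: No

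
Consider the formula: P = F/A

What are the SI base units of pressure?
Units of each symbol in P = F/A:
  F (force): kg·m/s²
  A (area): m²  → in the denominator, contributes 1/m²

Multiplying the contributions: [kg·m/s²] · [1/m²]
Adding exponents of each base unit: kg: 1, m: -1, s: -2
SI base units of pressure: kg/(m·s²)

Answer: kg/(m·s²)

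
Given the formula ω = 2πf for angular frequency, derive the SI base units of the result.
Units of each symbol in ω = 2πf:
  f (frequency): 1/s
  The factor 2π is dimensionless.

Multiplying the contributions: [1/s]
Adding exponents of each base unit: s: -1
SI base units of angular frequency: 1/s

Answer: 1/s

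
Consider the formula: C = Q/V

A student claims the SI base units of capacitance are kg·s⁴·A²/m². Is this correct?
Units of each symbol in C = Q/V:
  Q (charge, in coulombs): s·A
  V (voltage, in volts): kg·m²/(s³·A)  → in the denominator, contributes s³·A/(kg·m²)

Multiplying the contributions: [s·A] · [s³·A/(kg·m²)]
Adding exponents of each base unit: kg: -1, m: -2, s: 4, A: 2
SI base units of capacitance: s⁴·A²/(kg·m²)

The claimed units kg·s⁴·A²/m² (exponents kg: 1, m: -2, s: 4, A: 2) do not match the derived units s⁴·A²/(kg·m²) (exponents kg: -1, m: -2, s: 4, A: 2), so the claim is incorrect.

Answer: No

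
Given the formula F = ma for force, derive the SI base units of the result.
Units of each symbol in F = ma:
  m (mass): kg
  a (acceleration): m/s²

Multiplying the contributions: [kg] · [m/s²]
Adding exponents of each base unit: kg: 1, m: 1, s: -2
SI base units of force: kg·m/s²

Answer: kg·m/s²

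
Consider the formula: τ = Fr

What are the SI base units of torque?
Units of each symbol in τ = Fr:
  F (force): kg·m/s²
  r (lever arm): m

Multiplying the contributions: [kg·m/s²] · [m]
Adding exponents of each base unit: kg: 1, m: 2, s: -2
SI base units of torque: kg·m²/s²

Answer: kg·m²/s²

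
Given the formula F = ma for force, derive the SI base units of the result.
Units of each symbol in F = ma:
  m (mass): kg
  a (acceleration): m/s²

Multiplying the contributions: [kg] · [m/s²]
Adding exponents of each base unit: kg: 1, m: 1, s: -2
SI base units of force: kg·m/s²

Answer: kg·m/s²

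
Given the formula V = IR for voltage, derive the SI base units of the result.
Units of each symbol in V = IR:
  I (current): A
  R (resistance, in ohms): kg·m²/(s³·A²)

Multiplying the contributions: [A] · [kg·m²/(s³·A²)]
Adding exponents of each base unit: kg: 1, m: 2, s: -3, A: -1
SI base units of voltage: kg·m²/(s³·A)

Answer: kg·m²/(s³·A)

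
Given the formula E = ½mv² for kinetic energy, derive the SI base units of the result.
Units of each symbol in E = ½mv²:
  m (mass): kg
  v (speed): m/s  → to the power 2, contributes m²/s²
  The factor ½ is dimensionless.

Multiplying the contributions: [kg] · [m²/s²]
Adding exponents of each base unit: kg: 1, m: 2, s: -2
SI base units of kinetic energy: kg·m²/s²

Answer: kg·m²/s²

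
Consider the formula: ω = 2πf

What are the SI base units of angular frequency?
Units of each symbol in ω = 2πf:
  f (frequency): 1/s
  The factor 2π is dimensionless.

Multiplying the contributions: [1/s]
Adding exponents of each base unit: s: -1
SI base units of angular frequency: 1/s

Answer: 1/s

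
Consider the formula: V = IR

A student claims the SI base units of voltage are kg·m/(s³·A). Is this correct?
Units of each symbol in V = IR:
  I (current): A
  R (resistance, in ohms): kg·m²/(s³·A²)

Multiplying the contributions: [A] · [kg·m²/(s³·A²)]
Adding exponents of each base unit: kg: 1, m: 2, s: -3, A: -1
SI base units of voltage: kg·m²/(s³·A)

The claimed units kg·m/(s³·A) (exponents kg: 1, m: 1, s: -3, A: -1) do not match the derived units kg·m²/(s³·A) (exponents kg: 1, m: 2, s: -3, A: -1), so the claim is incorrect.

Answer: No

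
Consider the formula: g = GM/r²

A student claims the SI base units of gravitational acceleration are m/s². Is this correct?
Units of each symbol in g = GM/r²:
  G (gravitational constant): m³/(kg·s²)
  M (mass): kg
  r (distance): m  → to the power 2 in the denominator, contributes 1/m²

Multiplying the contributions: [m³/(kg·s²)] · [kg] · [1/m²]
Adding exponents of each base unit: m: 1, s: -2
SI base units of gravitational acceleration: m/s²

The claimed units m/s² match the derived units, so the claim is correct.

Answer: Yes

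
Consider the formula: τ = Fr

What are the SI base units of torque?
Units of each symbol in τ = Fr:
  F (force): kg·m/s²
  r (lever arm): m

Multiplying the contributions: [kg·m/s²] · [m]
Adding exponents of each base unit: kg: 1, m: 2, s: -2
SI base units of torque: kg·m²/s²

Answer: kg·m²/s²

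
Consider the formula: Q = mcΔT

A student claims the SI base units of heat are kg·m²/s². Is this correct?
Units of each symbol in Q = mcΔT:
  m (mass): kg
  c (specific heat capacity, in J/(kg·K)): m²/(s²·K)
  ΔT (temperature change): K

Multiplying the contributions: [kg] · [m²/(s²·K)] · [K]
Adding exponents of each base unit: kg: 1, m: 2, s: -2
SI base units of heat: kg·m²/s²

The claimed units kg·m²/s² match the derived units, so the claim is correct.

Answer: Yes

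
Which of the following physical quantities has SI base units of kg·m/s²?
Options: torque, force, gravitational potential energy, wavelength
Checking the SI base units of each option:
  torque (τ = Fr): kg·m²/s²  ✗
  force (F = ma): kg·m/s²  ✓ matches
  gravitational potential energy (U = -GMm/r): kg·m²/s²  ✗
  wavelength (λ = v/f): m  ✗

Only force has units kg·m/s².

Answer: force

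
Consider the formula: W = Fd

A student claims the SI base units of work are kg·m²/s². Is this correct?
Units of each symbol in W = Fd:
  F (force): kg·m/s²
  d (displacement): m

Multiplying the contributions: [kg·m/s²] · [m]
Adding exponents of each base unit: kg: 1, m: 2, s: -2
SI base units of work: kg·m²/s²

The claimed units kg·m²/s² match the derived units, so the claim is correct.

Answer: Yes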